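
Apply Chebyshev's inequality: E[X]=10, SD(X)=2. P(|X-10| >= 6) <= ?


k = 6/2 = 3
Chebyshev: P(|X-mu| >= k*sigma) <= 1/k^2 = 1/3^2 = 1/9

1/9


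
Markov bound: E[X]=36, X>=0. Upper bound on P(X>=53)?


Markov: P(X >= a) <= E[X]/a
P(X >= 53) <= 36/53

36/53


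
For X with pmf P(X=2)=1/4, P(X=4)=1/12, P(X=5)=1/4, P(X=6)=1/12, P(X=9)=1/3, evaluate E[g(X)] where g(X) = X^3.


E[X^3] = sum(g(x)*P(x))
= 8*1/4 + 64*1/12 + 125*1/4 + 216*1/12 + 729*1/3
= 3595/12

3595/12


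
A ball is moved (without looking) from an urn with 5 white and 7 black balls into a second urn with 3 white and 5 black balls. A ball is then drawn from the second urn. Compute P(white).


P(transfer white) = 5/12; P(transfer black) = 7/12
If white transferred: Urn II has 4 white of 9, so P(white|white moved) = 4/9
If black transferred: Urn II has 3 white of 9, so P(white|black moved) = 1/3
By total probability: P(white) = 5/12*4/9 + 7/12*1/3 = 41/108

41/108


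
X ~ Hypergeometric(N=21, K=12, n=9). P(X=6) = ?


P(X=6) = C(12,6)*C(9,3) / C(21,9)
= 924*84 / 293930
= 77616/293930 = 5544/20995

5544/20995


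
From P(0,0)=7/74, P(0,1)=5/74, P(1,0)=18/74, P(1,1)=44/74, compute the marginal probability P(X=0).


P(X=0) = P(0,0)+P(0,1) = 7/74 + 5/74 = 12/74 = 6/37

6/37


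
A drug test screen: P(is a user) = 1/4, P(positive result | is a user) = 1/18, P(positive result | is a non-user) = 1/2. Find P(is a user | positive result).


P(A) = P(A|B)P(B) + P(A|B')P(B') = 1/18*1/4 + 1/2*3/4 = 7/18
P(B|A) = P(A|B)P(B)/P(A) = (1/72)/(7/18) = 1/28

1/28


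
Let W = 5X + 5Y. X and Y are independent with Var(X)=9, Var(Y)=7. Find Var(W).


Independence => Cov(X,Y)=0
Var(5X + 5Y) = 5^2*Var(X) + 5^2*Var(Y)
= 25*9 + 25*7 = 400

400


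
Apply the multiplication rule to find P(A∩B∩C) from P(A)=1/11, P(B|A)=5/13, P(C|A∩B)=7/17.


P(A∩B∩C) = P(A) * P(B|A) * P(C|A∩B)
= 1/11 * 5/13 * 7/17
= 5/143 * 7/17 = 35/2431

35/2431


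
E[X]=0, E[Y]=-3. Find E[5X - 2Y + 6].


E[5X - 2Y + 6] = 5*E[X] - 2*E[Y] + 6
= (5)*(0) + (-2)*(-3) + (6)
= 0 + 6 + 6 = 12

12


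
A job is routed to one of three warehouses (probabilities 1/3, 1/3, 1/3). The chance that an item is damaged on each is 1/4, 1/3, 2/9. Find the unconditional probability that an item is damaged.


P(A) = P(A|B1)P(B1) + P(A|B2)P(B2) + P(A|B3)P(B3)
= 1/4*1/3 + 1/3*1/3 + 2/9*1/3
= 1/12 + 1/9 + 2/27 = 29/108

29/108


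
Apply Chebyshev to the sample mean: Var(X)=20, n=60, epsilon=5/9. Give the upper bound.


Var(Xbar) = Var(X)/n = 20/60
Chebyshev: P(|Xbar-mu| >= 5/9) <= Var(Xbar)/(5/9)^2 = (1/3)/(25/81) = 27/25
Bound exceeds 1, so trivial bound: 1

1


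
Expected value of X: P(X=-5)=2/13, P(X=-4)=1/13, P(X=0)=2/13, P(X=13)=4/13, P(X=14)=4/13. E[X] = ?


E[X] = sum(x * P(x))
= -5*2/13 - 4*1/13 + 0*2/13 + 13*4/13 + 14*4/13
= 94/13

94/13


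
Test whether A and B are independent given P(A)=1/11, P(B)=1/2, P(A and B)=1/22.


P(A)*P(B) = 1/11*1/2 = 1/22
P(A∩B) = 1/22, which equals P(A)P(B), so independent

Yes, A and B are independent


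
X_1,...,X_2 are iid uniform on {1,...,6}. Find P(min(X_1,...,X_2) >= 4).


P(min >= 4) = P(all X_i >= 4) = (P(X_1 >= 4))^2
= (3/6)^2 = (1/2)^2 = 1/4

1/4


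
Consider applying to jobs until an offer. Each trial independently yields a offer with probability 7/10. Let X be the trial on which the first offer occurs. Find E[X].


For geometric (trials until first success), E[X] = 1/p = 1/(7/10) = 10/7

10/7


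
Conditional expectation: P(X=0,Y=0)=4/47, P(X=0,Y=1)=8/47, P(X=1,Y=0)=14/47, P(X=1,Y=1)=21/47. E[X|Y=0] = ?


P(Y=0) = 18/47
E[X|Y=0] = (0*4 + 1*14)/18 = 14/18 = 7/9

7/9


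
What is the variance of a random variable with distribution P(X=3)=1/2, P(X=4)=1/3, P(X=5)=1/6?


E[X] = 11/3, E[X^2] = 14
Var(X) = E[X^2] - (E[X])^2 = 14 - (11/3)^2 = 5/9

5/9


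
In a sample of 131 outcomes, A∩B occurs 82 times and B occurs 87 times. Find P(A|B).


P(A|B) = P(A∩B)/P(B) = (82/131)/(87/131) = 82/87

82/87


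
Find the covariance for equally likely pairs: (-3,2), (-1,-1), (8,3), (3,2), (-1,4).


E[X]=6/5, E[Y]=2, E[XY]=21/5
Cov(X,Y) = E[XY] - E[X]E[Y] = 21/5 - 6/5*2 = 9/5

9/5


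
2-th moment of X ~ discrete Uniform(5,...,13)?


E[X^2] = (1/9) * sum(x^2 for x=5..13)
= 789/9 = 263/3

263/3


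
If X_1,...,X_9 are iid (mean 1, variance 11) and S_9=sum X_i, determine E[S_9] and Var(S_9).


E[S_n] = n*mu = 9*1 = 9
Var(S_n) = n*sigma^2 = 9*11 = 99

E[S_9]=9, Var(S_9)=99


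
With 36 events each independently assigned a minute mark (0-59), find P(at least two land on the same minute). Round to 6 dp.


P(all different) = prod((60-i)/60 for i=0..35) = 0.000001
P(at least one match) = 1 - 0.000001 = 0.999999

0.999999


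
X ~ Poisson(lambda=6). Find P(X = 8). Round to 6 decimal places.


P(X=8) = e^(-6) * 6^8 / 8!
≈ 0.002478752177 * 1679616 / 40320
≈ 0.103258

0.103258


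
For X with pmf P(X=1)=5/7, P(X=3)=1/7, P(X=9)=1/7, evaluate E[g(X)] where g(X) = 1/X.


E[1/X] = sum(g(x)*P(x))
= 1*5/7 + 1/3*1/7 + 1/9*1/7
= 7/9

7/9


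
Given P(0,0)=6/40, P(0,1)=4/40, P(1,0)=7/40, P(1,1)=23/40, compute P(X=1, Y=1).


Read from table: P(X=1, Y=1) = 23/40

23/40


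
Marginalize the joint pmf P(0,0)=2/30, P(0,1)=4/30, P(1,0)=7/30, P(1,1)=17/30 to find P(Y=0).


P(Y=0) = P(0,0)+P(1,0) = 2/30 + 7/30 = 9/30 = 3/10

3/10


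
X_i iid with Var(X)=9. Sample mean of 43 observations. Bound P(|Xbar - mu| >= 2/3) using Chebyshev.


Var(Xbar) = Var(X)/n = 9/43
Chebyshev: P(|Xbar-mu| >= 2/3) <= Var(Xbar)/(2/3)^2 = (9/43)/(4/9) = 81/172

81/172


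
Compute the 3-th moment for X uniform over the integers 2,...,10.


E[X^3] = (1/9) * sum(x^3 for x=2..10)
= 3024/9 = 336

336


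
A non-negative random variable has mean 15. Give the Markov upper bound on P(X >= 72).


Markov: P(X >= a) <= E[X]/a
P(X >= 72) <= 15/72 = 5/24

5/24


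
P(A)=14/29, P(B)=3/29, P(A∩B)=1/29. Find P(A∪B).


P(A∪B) = P(A) + P(B) - P(A∩B)
= 14/29 + 3/29 - 1/29 = 16/29

16/29


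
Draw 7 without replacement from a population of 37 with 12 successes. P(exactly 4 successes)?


P(X=4) = C(12,4)*C(25,3) / C(37,7)
= 495*2300 / 10295472
= 1138500/10295472 = 8625/77996

8625/77996


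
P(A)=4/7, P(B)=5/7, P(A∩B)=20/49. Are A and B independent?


P(A)*P(B) = 4/7*5/7 = 20/49
P(A∩B) = 20/49, which equals P(A)P(B), so independent

Yes, A and B are independent


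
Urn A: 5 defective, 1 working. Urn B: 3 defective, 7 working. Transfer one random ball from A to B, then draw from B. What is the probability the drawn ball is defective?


P(transfer defective) = 5/6; P(transfer working) = 1/6
If defective transferred: Urn II has 4 defective of 11, so P(defective|defective moved) = 4/11
If working transferred: Urn II has 3 defective of 11, so P(defective|working moved) = 3/11
By total probability: P(defective) = 5/6*4/11 + 1/6*3/11 = 23/66

23/66


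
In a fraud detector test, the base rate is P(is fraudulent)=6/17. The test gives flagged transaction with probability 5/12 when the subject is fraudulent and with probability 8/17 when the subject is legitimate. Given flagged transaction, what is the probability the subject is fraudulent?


P(A) = P(A|B)P(B) + P(A|B')P(B') = 5/12*6/17 + 8/17*11/17 = 261/578
P(B|A) = P(A|B)P(B)/P(A) = (5/34)/(261/578) = 85/261

85/261


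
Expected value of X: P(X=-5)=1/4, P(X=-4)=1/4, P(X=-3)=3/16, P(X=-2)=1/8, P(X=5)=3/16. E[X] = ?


E[X] = sum(x * P(x))
= -5*1/4 - 4*1/4 - 3*3/16 - 2*1/8 + 5*3/16
= -17/8

-17/8


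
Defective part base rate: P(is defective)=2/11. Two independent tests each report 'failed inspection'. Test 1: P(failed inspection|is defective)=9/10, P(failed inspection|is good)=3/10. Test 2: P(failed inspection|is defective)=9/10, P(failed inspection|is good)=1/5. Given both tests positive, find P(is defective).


After test 1: P(+) = 9/10*2/11 + 3/10*9/11 = 9/22
P(B|+) = (9/55)/(9/22) = 2/5
After test 2 (use post1 as new prior): P(+) = 9/10*2/5 + 1/5*3/5 = 12/25
P(B|+,+) = (9/25)/(12/25) = 3/4

3/4


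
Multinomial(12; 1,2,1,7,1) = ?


12! = 479001600
Denominator: 1!=1 * 2!=2 * 1!=1 * 7!=5040 * 1!=1
Coefficient = 479001600 / 10080 = 47520

47520


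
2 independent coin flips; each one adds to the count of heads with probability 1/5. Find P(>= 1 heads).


P(at least one) = 1 - P(none)
P(none) = (1 - 1/5)^2 = (4/5)^2 = 16/25
P(at least one) = 1 - 16/25 = 9/25

9/25


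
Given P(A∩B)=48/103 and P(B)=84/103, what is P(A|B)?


P(A|B) = P(A∩B)/P(B) = (48/103)/(84/103) = 48/84 = 4/7

4/7


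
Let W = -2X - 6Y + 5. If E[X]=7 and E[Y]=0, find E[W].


E[-2X - 6Y + 5] = -2*E[X] - 6*E[Y] + 5
= (-2)*(7) + (-6)*(0) + (5)
= -14 + 0 + 5 = -9

-9


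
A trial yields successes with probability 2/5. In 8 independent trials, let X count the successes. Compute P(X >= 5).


P(X>=5) = P(X=5) + P(X=6) + P(X=7) + P(X=8)
= 48384/390625 + 16128/390625 + 3072/390625 + 256/390625
= 13568/78125

13568/78125


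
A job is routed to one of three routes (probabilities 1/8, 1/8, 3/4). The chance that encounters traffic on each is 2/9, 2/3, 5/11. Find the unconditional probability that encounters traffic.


P(A) = P(A|B1)P(B1) + P(A|B2)P(B2) + P(A|B3)P(B3)
= 2/9*1/8 + 2/3*1/8 + 5/11*3/4
= 1/36 + 1/12 + 15/44 = 179/396

179/396


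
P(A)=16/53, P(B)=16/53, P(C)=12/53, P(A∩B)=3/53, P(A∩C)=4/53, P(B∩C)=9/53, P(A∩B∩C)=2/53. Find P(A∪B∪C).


P(A∪B∪C) = P(A)+P(B)+P(C) - P(AB)-P(AC)-P(BC) + P(ABC)
= 16/53+16/53+12/53 - 3/53-4/53-9/53 + 2/53
= 30/53

30/53


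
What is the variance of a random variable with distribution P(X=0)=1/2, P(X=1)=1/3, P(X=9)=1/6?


E[X] = 11/6, E[X^2] = 83/6
Var(X) = E[X^2] - (E[X])^2 = 83/6 - (11/6)^2 = 377/36

377/36


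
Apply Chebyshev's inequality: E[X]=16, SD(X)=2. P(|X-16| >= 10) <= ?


k = 10/2 = 5
Chebyshev: P(|X-mu| >= k*sigma) <= 1/k^2 = 1/5^2 = 1/25

1/25


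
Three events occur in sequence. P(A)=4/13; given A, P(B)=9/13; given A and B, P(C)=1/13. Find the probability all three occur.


P(A∩B∩C) = P(A) * P(B|A) * P(C|A∩B)
= 4/13 * 9/13 * 1/13
= 36/169 * 1/13 = 36/2197

36/2197


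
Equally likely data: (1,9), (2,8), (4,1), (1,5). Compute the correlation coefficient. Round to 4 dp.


Cov(X,Y) = -3.0000, Var(X) = 1.5000, Var(Y) = 9.6875
rho = Cov/(sqrt(VarX)*sqrt(VarY)) = -0.7870

-0.7870


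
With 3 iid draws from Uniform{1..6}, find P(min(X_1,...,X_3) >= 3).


P(min >= 3) = P(all X_i >= 3) = (P(X_1 >= 3))^3
= (4/6)^3 = (2/3)^3 = 8/27

8/27


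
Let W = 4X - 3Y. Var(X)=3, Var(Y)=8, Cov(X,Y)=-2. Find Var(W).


Var(4X - 3Y) = 4^2*Var(X) + (-3)^2*Var(Y) + 2*4*(-3)*Cov(X,Y)
= 16*3 + 9*8 - 24*(-2)
= 48 + 72 + 48 = 168

168


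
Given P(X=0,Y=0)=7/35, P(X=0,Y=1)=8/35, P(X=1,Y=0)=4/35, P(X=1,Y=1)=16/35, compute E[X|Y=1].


P(Y=1) = 24/35
E[X|Y=1] = (0*8 + 1*16)/24 = 16/24 = 2/3

2/3


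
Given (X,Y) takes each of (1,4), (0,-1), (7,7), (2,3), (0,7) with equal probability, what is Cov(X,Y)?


E[X]=2, E[Y]=4, E[XY]=59/5
Cov(X,Y) = E[XY] - E[X]E[Y] = 59/5 - 2*4 = 19/5

19/5


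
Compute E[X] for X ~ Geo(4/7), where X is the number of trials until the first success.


For geometric (trials until first success), E[X] = 1/p = 1/(4/7) = 7/4

7/4


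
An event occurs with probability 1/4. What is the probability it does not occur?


P(A') = 1 - P(A) = 1 - 1/4 = 3/4

3/4


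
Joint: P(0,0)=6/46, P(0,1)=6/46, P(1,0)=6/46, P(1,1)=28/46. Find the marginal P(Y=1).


P(Y=1) = P(0,1)+P(1,1) = 6/46 + 28/46 = 34/46 = 17/23

17/23


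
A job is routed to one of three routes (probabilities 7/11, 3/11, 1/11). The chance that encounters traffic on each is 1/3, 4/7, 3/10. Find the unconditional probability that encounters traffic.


P(A) = P(A|B1)P(B1) + P(A|B2)P(B2) + P(A|B3)P(B3)
= 1/3*7/11 + 4/7*3/11 + 3/10*1/11
= 7/33 + 12/77 + 3/110 = 83/210

83/210


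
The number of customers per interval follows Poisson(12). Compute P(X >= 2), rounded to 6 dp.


P(X>=2) = 1 - P(X<=1) = 1 - (e^(-12)*12^0/0! + e^(-12)*12^1/1!)
≈ 1 - (0.0000061442 + 0.0000737305)
= 1 - 0.0000798747 = 0.9999201253
≈ 0.999920

0.999920


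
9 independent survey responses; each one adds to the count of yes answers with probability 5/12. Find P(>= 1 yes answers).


P(at least one) = 1 - P(none)
P(none) = (1 - 5/12)^9 = (7/12)^9 = 40353607/5159780352
P(at least one) = 1 - 40353607/5159780352 = 5119426745/5159780352

5119426745/5159780352


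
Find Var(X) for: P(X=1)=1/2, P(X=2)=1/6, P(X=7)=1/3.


E[X] = 19/6, E[X^2] = 35/2
Var(X) = E[X^2] - (E[X])^2 = 35/2 - (19/6)^2 = 269/36

269/36


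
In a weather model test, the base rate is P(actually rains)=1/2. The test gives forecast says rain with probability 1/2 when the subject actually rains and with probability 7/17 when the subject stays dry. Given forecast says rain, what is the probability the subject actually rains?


P(A) = P(A|B)P(B) + P(A|B')P(B') = 1/2*1/2 + 7/17*1/2 = 31/68
P(B|A) = P(A|B)P(B)/P(A) = (1/4)/(31/68) = 17/31

17/31


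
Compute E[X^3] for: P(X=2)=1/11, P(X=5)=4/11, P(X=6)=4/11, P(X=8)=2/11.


E[X^3] = sum(x^3 * P(x))
= 8*1/11 + 125*4/11 + 216*4/11 + 512*2/11
= 2396/11

2396/11


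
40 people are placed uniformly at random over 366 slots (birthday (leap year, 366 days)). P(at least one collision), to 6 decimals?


P(all different) = prod((366-i)/366 for i=0..39) = 0.109455
P(at least one match) = 1 - 0.109455 = 0.890545

0.890545


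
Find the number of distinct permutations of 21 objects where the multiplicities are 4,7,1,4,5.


21! = 51090942171709440000
Denominator: 4!=24 * 7!=5040 * 1!=1 * 4!=24 * 5!=120
Coefficient = 51090942171709440000 / 348364800 = 146659312800

146659312800


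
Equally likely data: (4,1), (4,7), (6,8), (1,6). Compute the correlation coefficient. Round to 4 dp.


Cov(X,Y) = 0.8750, Var(X) = 3.1875, Var(Y) = 7.2500
rho = Cov/(sqrt(VarX)*sqrt(VarY)) = 0.1820

0.1820


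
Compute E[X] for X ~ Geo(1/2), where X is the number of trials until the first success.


For geometric (trials until first success), E[X] = 1/p = 1/(1/2) = 2

2


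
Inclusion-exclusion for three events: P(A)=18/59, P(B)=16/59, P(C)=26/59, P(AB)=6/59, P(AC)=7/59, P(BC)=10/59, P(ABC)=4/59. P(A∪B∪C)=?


P(A∪B∪C) = P(A)+P(B)+P(C) - P(AB)-P(AC)-P(BC) + P(ABC)
= 18/59+16/59+26/59 - 6/59-7/59-10/59 + 4/59
= 41/59

41/59


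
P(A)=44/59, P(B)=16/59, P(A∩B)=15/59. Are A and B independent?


P(A)*P(B) = 44/59*16/59 = 704/3481
P(A∩B) = 15/59 != 704/3481, so not independent

No, A and B are not independent


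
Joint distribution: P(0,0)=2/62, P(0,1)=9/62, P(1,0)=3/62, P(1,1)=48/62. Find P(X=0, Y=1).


Read from table: P(X=0, Y=1) = 9/62

9/62


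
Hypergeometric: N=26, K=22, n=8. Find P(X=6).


P(X=6) = C(22,6)*C(4,2) / C(26,8)
= 74613*6 / 1562275
= 447678/1562275 = 2142/7475

2142/7475


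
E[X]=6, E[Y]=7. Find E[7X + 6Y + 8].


E[7X + 6Y + 8] = 7*E[X] + 6*E[Y] + 8
= (7)*(6) + (6)*(7) + (8)
= 42 + 42 + 8 = 92

92


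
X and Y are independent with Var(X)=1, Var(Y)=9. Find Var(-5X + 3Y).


Independence => Cov(X,Y)=0
Var(-5X + 3Y) = (-5)^2*Var(X) + 3^2*Var(Y)
= 25*1 + 9*9 = 106

106


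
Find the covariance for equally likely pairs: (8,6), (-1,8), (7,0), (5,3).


E[X]=19/4, E[Y]=17/4, E[XY]=55/4
Cov(X,Y) = E[XY] - E[X]E[Y] = 55/4 - 19/4*17/4 = -103/16

-103/16


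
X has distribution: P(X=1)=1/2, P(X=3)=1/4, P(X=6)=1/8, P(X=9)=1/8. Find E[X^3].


E[X^3] = sum(g(x)*P(x))
= 1*1/2 + 27*1/4 + 216*1/8 + 729*1/8
= 1003/8

1003/8


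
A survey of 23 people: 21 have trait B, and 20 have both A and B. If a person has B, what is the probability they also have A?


P(A|B) = P(A∩B)/P(B) = (20/23)/(21/23) = 20/21

20/21


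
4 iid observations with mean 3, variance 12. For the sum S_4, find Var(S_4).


By independence, Var(S_n) = n*Var(X_1) = 4*12 = 48

48


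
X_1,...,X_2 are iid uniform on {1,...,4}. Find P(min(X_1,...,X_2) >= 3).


P(min >= 3) = P(all X_i >= 3) = (P(X_1 >= 3))^2
= (2/4)^2 = (1/2)^2 = 1/4

1/4


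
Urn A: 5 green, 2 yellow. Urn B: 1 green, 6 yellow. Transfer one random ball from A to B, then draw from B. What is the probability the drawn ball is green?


P(transfer green) = 5/7; P(transfer yellow) = 2/7
If green transferred: Urn II has 2 green of 8, so P(green|green moved) = 1/4
If yellow transferred: Urn II has 1 green of 8, so P(green|yellow moved) = 1/8
By total probability: P(green) = 5/7*1/4 + 2/7*1/8 = 3/14

3/14


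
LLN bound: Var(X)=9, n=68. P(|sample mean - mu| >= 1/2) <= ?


Var(Xbar) = Var(X)/n = 9/68
Chebyshev: P(|Xbar-mu| >= 1/2) <= Var(Xbar)/(1/2)^2 = (9/68)/(1/4) = 9/17

9/17


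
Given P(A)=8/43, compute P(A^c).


P(A') = 1 - P(A) = 1 - 8/43 = 35/43

35/43


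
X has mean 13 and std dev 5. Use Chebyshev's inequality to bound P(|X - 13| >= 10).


k = 10/5 = 2
Chebyshev: P(|X-mu| >= k*sigma) <= 1/k^2 = 1/2^2 = 1/4

1/4


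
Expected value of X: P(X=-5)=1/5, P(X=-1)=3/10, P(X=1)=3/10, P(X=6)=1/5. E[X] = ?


E[X] = sum(x * P(x))
= -5*1/5 - 1*3/10 + 1*3/10 + 6*1/5
= 1/5

1/5


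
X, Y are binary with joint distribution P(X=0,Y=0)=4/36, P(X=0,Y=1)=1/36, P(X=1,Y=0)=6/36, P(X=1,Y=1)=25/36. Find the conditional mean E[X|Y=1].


P(Y=1) = 26/36
E[X|Y=1] = (0*1 + 1*25)/26 = 25/26

25/26


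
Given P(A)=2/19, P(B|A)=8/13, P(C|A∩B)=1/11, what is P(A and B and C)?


P(A∩B∩C) = P(A) * P(B|A) * P(C|A∩B)
= 2/19 * 8/13 * 1/11
= 16/247 * 1/11 = 16/2717

16/2717


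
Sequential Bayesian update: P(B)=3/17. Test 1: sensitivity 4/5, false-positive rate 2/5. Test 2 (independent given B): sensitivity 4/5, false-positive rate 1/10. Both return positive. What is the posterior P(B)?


After test 1: P(+) = 4/5*3/17 + 2/5*14/17 = 8/17
P(B|+) = (12/85)/(8/17) = 3/10
After test 2 (use post1 as new prior): P(+) = 4/5*3/10 + 1/10*7/10 = 31/100
P(B|+,+) = (6/25)/(31/100) = 24/31

24/31


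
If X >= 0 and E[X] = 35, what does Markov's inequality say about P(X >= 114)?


Markov: P(X >= a) <= E[X]/a
P(X >= 114) <= 35/114

35/114


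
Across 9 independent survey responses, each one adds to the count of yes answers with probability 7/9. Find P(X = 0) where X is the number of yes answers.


P(X=0) = C(9,0) * p^0 * (1-p)^9
= 1 * 1 * 512/387420489
= 512/387420489

512/387420489


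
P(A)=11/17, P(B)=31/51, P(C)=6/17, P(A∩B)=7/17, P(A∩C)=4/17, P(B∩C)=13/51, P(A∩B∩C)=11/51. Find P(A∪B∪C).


P(A∪B∪C) = P(A)+P(B)+P(C) - P(AB)-P(AC)-P(BC) + P(ABC)
= 11/17+31/51+6/17 - 7/17-4/17-13/51 + 11/51
= 47/51

47/51


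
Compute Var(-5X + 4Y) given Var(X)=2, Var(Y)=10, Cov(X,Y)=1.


Var(-5X + 4Y) = (-5)^2*Var(X) + 4^2*Var(Y) + 2*(-5)*4*Cov(X,Y)
= 25*2 + 16*10 - 40*1
= 50 + 160 - 40 = 170

170


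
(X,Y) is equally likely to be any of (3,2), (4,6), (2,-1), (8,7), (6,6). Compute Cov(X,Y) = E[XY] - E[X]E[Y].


E[X]=23/5, E[Y]=4, E[XY]=24
Cov(X,Y) = E[XY] - E[X]E[Y] = 24 - 23/5*4 = 28/5

28/5


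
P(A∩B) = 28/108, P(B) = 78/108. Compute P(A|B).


P(A|B) = P(A∩B)/P(B) = (28/108)/(78/108) = 28/78 = 14/39

14/39


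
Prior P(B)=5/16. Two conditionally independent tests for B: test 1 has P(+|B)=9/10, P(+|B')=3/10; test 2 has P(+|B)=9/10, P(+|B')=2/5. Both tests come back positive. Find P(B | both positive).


After test 1: P(+) = 9/10*5/16 + 3/10*11/16 = 39/80
P(B|+) = (9/32)/(39/80) = 15/26
After test 2 (use post1 as new prior): P(+) = 9/10*15/26 + 2/5*11/26 = 179/260
P(B|+,+) = (27/52)/(179/260) = 135/179

135/179


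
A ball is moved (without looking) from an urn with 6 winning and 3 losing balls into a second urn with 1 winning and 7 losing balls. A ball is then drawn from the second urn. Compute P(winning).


P(transfer winning) = 6/9 = 2/3; P(transfer losing) = 1/3
If winning transferred: Urn II has 2 winning of 9, so P(winning|winning moved) = 2/9
If losing transferred: Urn II has 1 winning of 9, so P(winning|losing moved) = 1/9
By total probability: P(winning) = 2/3*2/9 + 1/3*1/9 = 5/27

5/27


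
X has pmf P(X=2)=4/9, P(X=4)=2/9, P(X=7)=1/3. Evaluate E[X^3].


E[X^3] = sum(x^3 * P(x))
= 8*4/9 + 64*2/9 + 343*1/3
= 1189/9

1189/9


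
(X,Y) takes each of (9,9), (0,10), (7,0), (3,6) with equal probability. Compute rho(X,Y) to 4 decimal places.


Cov(X,Y) = -4.9375, Var(X) = 12.1875, Var(Y) = 15.1875
rho = Cov/(sqrt(VarX)*sqrt(VarY)) = -0.3629

-0.3629


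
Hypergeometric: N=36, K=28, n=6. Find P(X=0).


P(X=0) = C(28,0)*C(8,6) / C(36,6)
= 1*28 / 1947792
= 28/1947792 = 1/69564

1/69564


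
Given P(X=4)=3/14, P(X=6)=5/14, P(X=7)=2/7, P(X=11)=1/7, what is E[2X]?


E[2X] = sum(g(x)*P(x))
= 8*3/14 + 12*5/14 + 14*2/7 + 22*1/7
= 92/7

92/7


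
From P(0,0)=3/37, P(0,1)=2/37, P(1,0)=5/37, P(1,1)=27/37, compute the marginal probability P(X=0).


P(X=0) = P(0,0)+P(0,1) = 3/37 + 2/37 = 5/37

5/37


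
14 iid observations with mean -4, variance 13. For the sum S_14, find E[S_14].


E[S_n] = n*E[X_1] = 14*-4 = -56

-56


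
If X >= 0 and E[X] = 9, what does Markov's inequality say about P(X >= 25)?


Markov: P(X >= a) <= E[X]/a
P(X >= 25) <= 9/25

9/25


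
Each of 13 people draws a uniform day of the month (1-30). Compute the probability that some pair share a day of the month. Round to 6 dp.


P(all different) = prod((30-i)/30 for i=0..12) = 0.046775
P(at least one match) = 1 - 0.046775 = 0.953225

0.953225


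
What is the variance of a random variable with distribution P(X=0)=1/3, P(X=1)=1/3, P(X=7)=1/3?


E[X] = 8/3, E[X^2] = 50/3
Var(X) = E[X^2] - (E[X])^2 = 50/3 - (8/3)^2 = 86/9

86/9


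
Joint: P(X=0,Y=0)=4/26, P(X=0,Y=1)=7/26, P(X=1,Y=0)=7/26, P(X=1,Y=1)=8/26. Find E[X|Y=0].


P(Y=0) = 11/26
E[X|Y=0] = (0*4 + 1*7)/11 = 7/11

7/11


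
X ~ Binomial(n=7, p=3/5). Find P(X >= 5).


P(X>=5) = P(X=5) + P(X=6) + P(X=7)
= 20412/78125 + 10206/78125 + 2187/78125
= 6561/15625

6561/15625


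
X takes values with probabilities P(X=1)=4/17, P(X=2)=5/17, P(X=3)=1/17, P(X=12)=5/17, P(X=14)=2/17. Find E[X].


E[X] = sum(x * P(x))
= 1*4/17 + 2*5/17 + 3*1/17 + 12*5/17 + 14*2/17
= 105/17

105/17


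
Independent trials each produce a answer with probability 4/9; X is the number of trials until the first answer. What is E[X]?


For geometric (trials until first success), E[X] = 1/p = 1/(4/9) = 9/4

9/4


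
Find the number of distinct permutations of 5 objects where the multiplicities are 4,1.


5! = 120
Denominator: 4!=24 * 1!=1
Coefficient = 120 / 24 = 5

5


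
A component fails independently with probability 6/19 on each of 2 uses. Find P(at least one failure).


P(at least one) = 1 - P(none)
P(none) = (1 - 6/19)^2 = (13/19)^2 = 169/361
P(at least one) = 1 - 169/361 = 192/361

192/361


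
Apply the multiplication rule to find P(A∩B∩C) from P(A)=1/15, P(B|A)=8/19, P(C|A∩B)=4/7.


P(A∩B∩C) = P(A) * P(B|A) * P(C|A∩B)
= 1/15 * 8/19 * 4/7
= 8/285 * 4/7 = 32/1995

32/1995


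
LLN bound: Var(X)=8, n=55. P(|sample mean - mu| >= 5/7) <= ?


Var(Xbar) = Var(X)/n = 8/55
Chebyshev: P(|Xbar-mu| >= 5/7) <= Var(Xbar)/(5/7)^2 = (8/55)/(25/49) = 392/1375

392/1375


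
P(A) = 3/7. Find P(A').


P(A') = 1 - P(A) = 1 - 3/7 = 4/7

4/7


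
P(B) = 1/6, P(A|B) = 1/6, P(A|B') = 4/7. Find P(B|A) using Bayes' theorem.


P(A) = P(A|B)P(B) + P(A|B')P(B') = 1/6*1/6 + 4/7*5/6 = 127/252
P(B|A) = P(A|B)P(B)/P(A) = (1/36)/(127/252) = 7/127

7/127


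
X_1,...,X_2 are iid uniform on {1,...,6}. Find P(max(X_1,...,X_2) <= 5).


P(max <= 5) = P(all X_i <= 5) = (P(X_1 <= 5))^2
= (5/6)^2 = 25/36

25/36


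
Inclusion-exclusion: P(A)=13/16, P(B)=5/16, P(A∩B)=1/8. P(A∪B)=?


P(A∪B) = P(A) + P(B) - P(A∩B)
= 13/16 + 5/16 - 1/8 = 1

1


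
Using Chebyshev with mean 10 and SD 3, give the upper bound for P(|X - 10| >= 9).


k = 9/3 = 3
Chebyshev: P(|X-mu| >= k*sigma) <= 1/k^2 = 1/3^2 = 1/9

1/9


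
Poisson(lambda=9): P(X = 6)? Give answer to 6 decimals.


P(X=6) = e^(-9) * 9^6 / 6!
≈ 0.0001234098041 * 531441 / 720
≈ 0.091090

0.091090


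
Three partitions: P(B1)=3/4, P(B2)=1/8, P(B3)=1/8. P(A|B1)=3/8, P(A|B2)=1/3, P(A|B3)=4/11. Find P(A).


P(A) = P(A|B1)P(B1) + P(A|B2)P(B2) + P(A|B3)P(B3)
= 3/8*3/4 + 1/3*1/8 + 4/11*1/8
= 9/32 + 1/24 + 1/22 = 389/1056

389/1056


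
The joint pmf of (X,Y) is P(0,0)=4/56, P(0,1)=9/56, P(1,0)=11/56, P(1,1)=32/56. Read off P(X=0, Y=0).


Read from table: P(X=0, Y=0) = 4/56 = 1/14

1/14


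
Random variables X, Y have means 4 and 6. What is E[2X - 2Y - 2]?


E[2X - 2Y - 2] = 2*E[X] - 2*E[Y] - 2
= (2)*(4) + (-2)*(6) + (-2)
= 8 - 12 - 2 = -6

-6


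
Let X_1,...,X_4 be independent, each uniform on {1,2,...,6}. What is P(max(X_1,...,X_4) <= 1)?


P(max <= 1) = P(all X_i <= 1) = (P(X_1 <= 1))^4
= (1/6)^4 = 1/1296

1/1296


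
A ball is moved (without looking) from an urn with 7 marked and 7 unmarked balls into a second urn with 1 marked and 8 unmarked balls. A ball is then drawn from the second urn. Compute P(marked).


P(transfer marked) = 7/14 = 1/2; P(transfer unmarked) = 1/2
If marked transferred: Urn II has 2 marked of 10, so P(marked|marked moved) = 1/5
If unmarked transferred: Urn II has 1 marked of 10, so P(marked|unmarked moved) = 1/10
By total probability: P(marked) = 1/2*1/5 + 1/2*1/10 = 3/20

3/20


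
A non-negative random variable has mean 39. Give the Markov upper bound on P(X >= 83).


Markov: P(X >= a) <= E[X]/a
P(X >= 83) <= 39/83

39/83


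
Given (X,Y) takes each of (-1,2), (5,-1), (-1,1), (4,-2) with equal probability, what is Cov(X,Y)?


E[X]=7/4, E[Y]=0, E[XY]=-4
Cov(X,Y) = E[XY] - E[X]E[Y] = -4 - 7/4*0 = -4

-4


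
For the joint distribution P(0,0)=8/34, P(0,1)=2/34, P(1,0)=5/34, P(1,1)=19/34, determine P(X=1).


P(X=1) = P(1,0)+P(1,1) = 5/34 + 19/34 = 24/34 = 12/17

12/17


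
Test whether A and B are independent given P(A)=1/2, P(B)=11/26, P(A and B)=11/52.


P(A)*P(B) = 1/2*11/26 = 11/52
P(A∩B) = 11/52, which equals P(A)P(B), so independent

Yes, A and B are independent


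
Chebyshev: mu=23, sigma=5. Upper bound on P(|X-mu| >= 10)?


k = 10/5 = 2
Chebyshev: P(|X-mu| >= k*sigma) <= 1/k^2 = 1/2^2 = 1/4

1/4


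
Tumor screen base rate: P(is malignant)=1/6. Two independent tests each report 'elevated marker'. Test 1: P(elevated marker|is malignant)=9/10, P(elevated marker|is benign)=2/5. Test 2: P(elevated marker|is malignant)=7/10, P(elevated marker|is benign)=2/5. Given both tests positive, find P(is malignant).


After test 1: P(+) = 9/10*1/6 + 2/5*5/6 = 29/60
P(B|+) = (3/20)/(29/60) = 9/29
After test 2 (use post1 as new prior): P(+) = 7/10*9/29 + 2/5*20/29 = 143/290
P(B|+,+) = (63/290)/(143/290) = 63/143

63/143


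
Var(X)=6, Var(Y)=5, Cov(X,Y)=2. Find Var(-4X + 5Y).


Var(-4X + 5Y) = (-4)^2*Var(X) + 5^2*Var(Y) + 2*(-4)*5*Cov(X,Y)
= 16*6 + 25*5 - 40*2
= 96 + 125 - 80 = 141

141


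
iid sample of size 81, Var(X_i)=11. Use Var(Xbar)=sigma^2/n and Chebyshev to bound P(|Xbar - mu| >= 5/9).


Var(Xbar) = Var(X)/n = 11/81
Chebyshev: P(|Xbar-mu| >= 5/9) <= Var(Xbar)/(5/9)^2 = (11/81)/(25/81) = 11/25

11/25


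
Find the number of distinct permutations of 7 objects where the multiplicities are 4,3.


7! = 5040
Denominator: 4!=24 * 3!=6
Coefficient = 5040 / 144 = 35

35


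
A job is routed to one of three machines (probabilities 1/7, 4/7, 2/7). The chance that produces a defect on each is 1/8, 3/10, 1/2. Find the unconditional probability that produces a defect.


P(A) = P(A|B1)P(B1) + P(A|B2)P(B2) + P(A|B3)P(B3)
= 1/8*1/7 + 3/10*4/7 + 1/2*2/7
= 1/56 + 6/35 + 1/7 = 93/280

93/280


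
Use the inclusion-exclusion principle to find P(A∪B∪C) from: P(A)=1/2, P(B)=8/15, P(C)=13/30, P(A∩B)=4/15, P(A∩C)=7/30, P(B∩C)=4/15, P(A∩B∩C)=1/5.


P(A∪B∪C) = P(A)+P(B)+P(C) - P(AB)-P(AC)-P(BC) + P(ABC)
= 1/2+8/15+13/30 - 4/15-7/30-4/15 + 1/5
= 9/10

9/10


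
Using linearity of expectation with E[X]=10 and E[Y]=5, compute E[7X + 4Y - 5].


E[7X + 4Y - 5] = 7*E[X] + 4*E[Y] - 5
= (7)*(10) + (4)*(5) + (-5)
= 70 + 20 - 5 = 85

85


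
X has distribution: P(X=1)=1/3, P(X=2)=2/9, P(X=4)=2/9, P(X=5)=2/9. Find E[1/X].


E[1/X] = sum(g(x)*P(x))
= 1*1/3 + 1/2*2/9 + 1/4*2/9 + 1/5*2/9
= 49/90

49/90


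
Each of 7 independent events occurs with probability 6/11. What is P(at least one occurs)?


P(at least one) = 1 - P(none)
P(none) = (1 - 6/11)^7 = (5/11)^7 = 78125/19487171
P(at least one) = 1 - 78125/19487171 = 19409046/19487171

19409046/19487171


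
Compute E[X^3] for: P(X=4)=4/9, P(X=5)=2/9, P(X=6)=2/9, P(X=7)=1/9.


E[X^3] = sum(x^3 * P(x))
= 64*4/9 + 125*2/9 + 216*2/9 + 343*1/9
= 427/3

427/3


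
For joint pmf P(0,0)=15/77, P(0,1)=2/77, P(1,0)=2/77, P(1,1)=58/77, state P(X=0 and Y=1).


Read from table: P(X=0, Y=1) = 2/77

2/77


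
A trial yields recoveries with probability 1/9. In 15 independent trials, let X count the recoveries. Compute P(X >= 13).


P(X>=13) = P(X=13) + P(X=14) + P(X=15)
= 2240/68630377364883 + 40/68630377364883 + 1/205891132094649
= 6841/205891132094649

6841/205891132094649


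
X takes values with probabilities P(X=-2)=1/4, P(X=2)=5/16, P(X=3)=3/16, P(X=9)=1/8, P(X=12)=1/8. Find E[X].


E[X] = sum(x * P(x))
= -2*1/4 + 2*5/16 + 3*3/16 + 9*1/8 + 12*1/8
= 53/16

53/16


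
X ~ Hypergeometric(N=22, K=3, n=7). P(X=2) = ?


P(X=2) = C(3,2)*C(19,5) / C(22,7)
= 3*11628 / 170544
= 34884/170544 = 9/44

9/44


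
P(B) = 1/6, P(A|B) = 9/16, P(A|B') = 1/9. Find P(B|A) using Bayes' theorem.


P(A) = P(A|B)P(B) + P(A|B')P(B') = 9/16*1/6 + 1/9*5/6 = 161/864
P(B|A) = P(A|B)P(B)/P(A) = (3/32)/(161/864) = 81/161

81/161


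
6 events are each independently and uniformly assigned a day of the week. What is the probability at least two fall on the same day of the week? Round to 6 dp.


P(all different) = prod((7-i)/7 for i=0..5) = 0.042839
P(at least one match) = 1 - 0.042839 = 0.957161

0.957161


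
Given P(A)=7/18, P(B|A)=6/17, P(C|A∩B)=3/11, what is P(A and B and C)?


P(A∩B∩C) = P(A) * P(B|A) * P(C|A∩B)
= 7/18 * 6/17 * 3/11
= 7/51 * 3/11 = 7/187

7/187


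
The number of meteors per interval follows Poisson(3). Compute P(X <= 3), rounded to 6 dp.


P(X<=3) = e^(-3)*3^0/0! + e^(-3)*3^1/1! + e^(-3)*3^2/2! + e^(-3)*3^3/3!
≈ 0.0497870684 + 0.1493612051 + 0.2240418077 + 0.2240418077
= 0.6472318889
≈ 0.647232

0.647232


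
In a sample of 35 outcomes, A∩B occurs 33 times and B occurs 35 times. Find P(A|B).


P(A|B) = P(A∩B)/P(B) = (33/35)/(35/35) = 33/35

33/35


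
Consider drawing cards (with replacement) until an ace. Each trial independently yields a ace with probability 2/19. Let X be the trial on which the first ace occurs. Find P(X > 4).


P(X > 4) = P(first 4 trials all fail) = (1-p)^4 = (17/19)^4 = 83521/130321

83521/130321


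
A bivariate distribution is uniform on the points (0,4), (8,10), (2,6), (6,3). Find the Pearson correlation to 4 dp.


Cov(X,Y) = 4.5000, Var(X) = 10.0000, Var(Y) = 7.1875
rho = Cov/(sqrt(VarX)*sqrt(VarY)) = 0.5308

0.5308


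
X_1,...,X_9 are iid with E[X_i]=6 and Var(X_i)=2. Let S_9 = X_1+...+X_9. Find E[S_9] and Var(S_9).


E[S_n] = n*mu = 9*6 = 54
Var(S_n) = n*sigma^2 = 9*2 = 18

E[S_9]=54, Var(S_9)=18


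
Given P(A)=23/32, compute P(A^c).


P(A') = 1 - P(A) = 1 - 23/32 = 9/32

9/32


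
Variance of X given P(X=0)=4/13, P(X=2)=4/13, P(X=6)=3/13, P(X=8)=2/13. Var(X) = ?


E[X] = 42/13, E[X^2] = 252/13
Var(X) = E[X^2] - (E[X])^2 = 252/13 - (42/13)^2 = 1512/169

1512/169


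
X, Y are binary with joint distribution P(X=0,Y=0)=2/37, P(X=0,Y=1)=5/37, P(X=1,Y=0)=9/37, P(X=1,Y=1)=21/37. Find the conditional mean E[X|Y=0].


P(Y=0) = 11/37
E[X|Y=0] = (0*2 + 1*9)/11 = 9/11

9/11


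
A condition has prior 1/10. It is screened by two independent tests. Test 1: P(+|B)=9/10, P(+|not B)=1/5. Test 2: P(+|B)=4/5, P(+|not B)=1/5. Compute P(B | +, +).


After test 1: P(+) = 9/10*1/10 + 1/5*9/10 = 27/100
P(B|+) = (9/100)/(27/100) = 1/3
After test 2 (use post1 as new prior): P(+) = 4/5*1/3 + 1/5*2/3 = 2/5
P(B|+,+) = (4/15)/(2/5) = 2/3

2/3


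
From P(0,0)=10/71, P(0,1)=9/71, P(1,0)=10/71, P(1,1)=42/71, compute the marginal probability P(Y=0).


P(Y=0) = P(0,0)+P(1,0) = 10/71 + 10/71 = 20/71

20/71


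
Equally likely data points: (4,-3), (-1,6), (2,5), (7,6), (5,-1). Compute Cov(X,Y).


E[X]=17/5, E[Y]=13/5, E[XY]=29/5
Cov(X,Y) = E[XY] - E[X]E[Y] = 29/5 - 17/5*13/5 = -76/25

-76/25


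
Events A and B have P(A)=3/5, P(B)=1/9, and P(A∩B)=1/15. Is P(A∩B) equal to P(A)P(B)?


P(A)*P(B) = 3/5*1/9 = 1/15
P(A∩B) = 1/15, which equals P(A)P(B), so independent

Yes, A and B are independent


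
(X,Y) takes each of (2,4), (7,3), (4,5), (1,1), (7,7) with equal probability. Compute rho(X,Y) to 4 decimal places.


Cov(X,Y) = 3.0000, Var(X) = 6.1600, Var(Y) = 4.0000
rho = Cov/(sqrt(VarX)*sqrt(VarY)) = 0.6044

0.6044


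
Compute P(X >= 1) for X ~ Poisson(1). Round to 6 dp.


P(X>=1) = 1 - P(X<=0) = 1 - (e^(-1)*1^0/0!)
≈ 1 - 0.3678794412 = 0.6321205588
≈ 0.632121

0.632121


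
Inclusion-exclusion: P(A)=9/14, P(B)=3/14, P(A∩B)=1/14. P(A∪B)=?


P(A∪B) = P(A) + P(B) - P(A∩B)
= 9/14 + 3/14 - 1/14 = 11/14

11/14


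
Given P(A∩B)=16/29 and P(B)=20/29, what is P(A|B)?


P(A|B) = P(A∩B)/P(B) = (16/29)/(20/29) = 16/20 = 4/5

4/5


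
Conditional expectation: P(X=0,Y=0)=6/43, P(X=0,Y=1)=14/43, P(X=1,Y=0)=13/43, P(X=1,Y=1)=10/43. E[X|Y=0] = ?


P(Y=0) = 19/43
E[X|Y=0] = (0*6 + 1*13)/19 = 13/19

13/19


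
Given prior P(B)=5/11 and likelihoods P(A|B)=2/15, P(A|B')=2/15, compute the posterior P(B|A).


P(A) = P(A|B)P(B) + P(A|B')P(B') = 2/15*5/11 + 2/15*6/11 = 2/15
P(B|A) = P(A|B)P(B)/P(A) = (2/33)/(2/15) = 5/11

5/11


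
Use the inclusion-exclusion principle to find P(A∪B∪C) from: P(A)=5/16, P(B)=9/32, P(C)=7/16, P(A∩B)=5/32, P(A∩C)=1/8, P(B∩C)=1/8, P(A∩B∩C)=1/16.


P(A∪B∪C) = P(A)+P(B)+P(C) - P(AB)-P(AC)-P(BC) + P(ABC)
= 5/16+9/32+7/16 - 5/32-1/8-1/8 + 1/16
= 11/16

11/16


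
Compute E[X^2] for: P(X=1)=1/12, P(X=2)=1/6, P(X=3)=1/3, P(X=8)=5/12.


E[X^2] = sum(x^2 * P(x))
= 1*1/12 + 4*1/6 + 9*1/3 + 64*5/12
= 365/12

365/12


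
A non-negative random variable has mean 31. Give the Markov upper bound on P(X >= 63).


Markov: P(X >= a) <= E[X]/a
P(X >= 63) <= 31/63

31/63


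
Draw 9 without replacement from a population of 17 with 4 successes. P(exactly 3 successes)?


P(X=3) = C(4,3)*C(13,6) / C(17,9)
= 4*1716 / 24310
= 6864/24310 = 24/85

24/85


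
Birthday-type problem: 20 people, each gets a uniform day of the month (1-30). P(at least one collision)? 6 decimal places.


P(all different) = prod((30-i)/30 for i=0..19) = 0.000210
P(at least one match) = 1 - 0.000210 = 0.999790

0.999790


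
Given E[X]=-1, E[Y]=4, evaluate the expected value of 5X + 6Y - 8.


E[5X + 6Y - 8] = 5*E[X] + 6*E[Y] - 8
= (5)*(-1) + (6)*(4) + (-8)
= -5 + 24 - 8 = 11

11


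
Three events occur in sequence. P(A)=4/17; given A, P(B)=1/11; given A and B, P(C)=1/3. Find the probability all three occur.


P(A∩B∩C) = P(A) * P(B|A) * P(C|A∩B)
= 4/17 * 1/11 * 1/3
= 4/187 * 1/3 = 4/561

4/561


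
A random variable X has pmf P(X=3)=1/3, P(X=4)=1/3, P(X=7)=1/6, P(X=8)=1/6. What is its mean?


E[X] = sum(x * P(x))
= 3*1/3 + 4*1/3 + 7*1/6 + 8*1/6
= 29/6

29/6


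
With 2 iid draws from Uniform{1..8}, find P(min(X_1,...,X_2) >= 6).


P(min >= 6) = P(all X_i >= 6) = (P(X_1 >= 6))^2
= (3/8)^2 = 9/64

9/64


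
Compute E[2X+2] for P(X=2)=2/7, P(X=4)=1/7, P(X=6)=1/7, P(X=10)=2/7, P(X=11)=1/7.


E[2X+2] = sum(g(x)*P(x))
= 6*2/7 + 10*1/7 + 14*1/7 + 22*2/7 + 24*1/7
= 104/7

104/7


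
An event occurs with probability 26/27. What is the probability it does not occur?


P(A') = 1 - P(A) = 1 - 26/27 = 1/27

1/27


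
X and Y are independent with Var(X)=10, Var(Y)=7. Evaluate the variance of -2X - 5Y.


Independence => Cov(X,Y)=0
Var(-2X - 5Y) = (-2)^2*Var(X) + (-5)^2*Var(Y)
= 4*10 + 25*7 = 215

215


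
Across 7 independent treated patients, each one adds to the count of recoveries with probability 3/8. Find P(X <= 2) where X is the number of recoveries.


P(X<=2) = P(X=0) + P(X=1) + P(X=2)
= 78125/2097152 + 328125/2097152 + 590625/2097152
= 996875/2097152

996875/2097152


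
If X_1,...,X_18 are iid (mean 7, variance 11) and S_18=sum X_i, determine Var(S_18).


By independence, Var(S_n) = n*Var(X_1) = 18*11 = 198

198


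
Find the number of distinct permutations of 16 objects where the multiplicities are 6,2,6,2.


16! = 20922789888000
Denominator: 6!=720 * 2!=2 * 6!=720 * 2!=2
Coefficient = 20922789888000 / 2073600 = 10090080

10090080


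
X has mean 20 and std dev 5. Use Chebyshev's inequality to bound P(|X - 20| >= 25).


k = 25/5 = 5
Chebyshev: P(|X-mu| >= k*sigma) <= 1/k^2 = 1/5^2 = 1/25

1/25


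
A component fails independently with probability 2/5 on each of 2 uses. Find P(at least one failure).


P(at least one) = 1 - P(none)
P(none) = (1 - 2/5)^2 = (3/5)^2 = 9/25
P(at least one) = 1 - 9/25 = 16/25

16/25


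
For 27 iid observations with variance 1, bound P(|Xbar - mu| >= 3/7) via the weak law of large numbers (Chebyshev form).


Var(Xbar) = Var(X)/n = 1/27
Chebyshev: P(|Xbar-mu| >= 3/7) <= Var(Xbar)/(3/7)^2 = (1/27)/(9/49) = 49/243

49/243


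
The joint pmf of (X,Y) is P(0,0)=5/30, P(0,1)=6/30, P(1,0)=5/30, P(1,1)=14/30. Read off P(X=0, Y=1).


Read from table: P(X=0, Y=1) = 6/30 = 1/5

1/5


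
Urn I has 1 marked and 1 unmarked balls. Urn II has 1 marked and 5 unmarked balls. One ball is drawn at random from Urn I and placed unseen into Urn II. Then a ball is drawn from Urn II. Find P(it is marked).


P(transfer marked) = 1/2; P(transfer unmarked) = 1/2
If marked transferred: Urn II has 2 marked of 7, so P(marked|marked moved) = 2/7
If unmarked transferred: Urn II has 1 marked of 7, so P(marked|unmarked moved) = 1/7
By total probability: P(marked) = 1/2*2/7 + 1/2*1/7 = 3/14

3/14


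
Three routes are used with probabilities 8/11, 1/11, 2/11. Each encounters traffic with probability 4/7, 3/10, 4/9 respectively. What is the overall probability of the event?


P(A) = P(A|B1)P(B1) + P(A|B2)P(B2) + P(A|B3)P(B3)
= 4/7*8/11 + 3/10*1/11 + 4/9*2/11
= 32/77 + 3/110 + 8/99 = 3629/6930

3629/6930


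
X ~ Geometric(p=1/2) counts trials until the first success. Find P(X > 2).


P(X > 2) = P(first 2 trials all fail) = (1-p)^2 = (1/2)^2 = 1/4

1/4


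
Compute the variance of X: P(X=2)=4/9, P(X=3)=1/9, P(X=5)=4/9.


E[X] = 31/9, E[X^2] = 125/9
Var(X) = E[X^2] - (E[X])^2 = 125/9 - (31/9)^2 = 164/81

164/81


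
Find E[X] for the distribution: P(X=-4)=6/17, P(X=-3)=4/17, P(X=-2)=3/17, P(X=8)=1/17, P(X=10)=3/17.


E[X] = sum(x * P(x))
= -4*6/17 - 3*4/17 - 2*3/17 + 8*1/17 + 10*3/17
= -4/17

-4/17


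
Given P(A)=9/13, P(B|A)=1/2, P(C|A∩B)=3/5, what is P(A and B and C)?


P(A∩B∩C) = P(A) * P(B|A) * P(C|A∩B)
= 9/13 * 1/2 * 3/5
= 9/26 * 3/5 = 27/130

27/130


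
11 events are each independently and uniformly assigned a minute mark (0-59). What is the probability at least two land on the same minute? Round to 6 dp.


P(all different) = prod((60-i)/60 for i=0..10) = 0.377056
P(at least one match) = 1 - 0.377056 = 0.622944

0.622944


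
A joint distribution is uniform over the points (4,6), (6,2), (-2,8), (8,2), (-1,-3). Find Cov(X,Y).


E[X]=3, E[Y]=3, E[XY]=39/5
Cov(X,Y) = E[XY] - E[X]E[Y] = 39/5 - 3*3 = -6/5

-6/5


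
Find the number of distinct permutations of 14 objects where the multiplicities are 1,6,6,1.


14! = 87178291200
Denominator: 1!=1 * 6!=720 * 6!=720 * 1!=1
Coefficient = 87178291200 / 518400 = 168168

168168
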